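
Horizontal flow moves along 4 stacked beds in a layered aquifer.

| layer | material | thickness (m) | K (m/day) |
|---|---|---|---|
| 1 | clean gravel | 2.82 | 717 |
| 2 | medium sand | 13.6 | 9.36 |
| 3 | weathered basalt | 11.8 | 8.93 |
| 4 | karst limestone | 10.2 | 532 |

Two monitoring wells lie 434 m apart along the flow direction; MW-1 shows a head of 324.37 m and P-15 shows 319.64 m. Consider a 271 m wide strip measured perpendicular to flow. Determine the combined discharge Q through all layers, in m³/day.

Flow is parallel to layering, so each bed carries its own Darcy discharge and the transmissivities add.
Σ(K_i·b_i) = 717×2.82 + 9.36×13.6 + 8.93×11.8 + 532×10.2 = 7681 m²/day.
Hydraulic gradient i = (324.37 − 319.64) / 434 = 4.73 / 434 = 0.01090.
Q = Σ(K_i·b_i) · W · i = 7681 × 271 × 0.01090 = 22686 m³/day.

22700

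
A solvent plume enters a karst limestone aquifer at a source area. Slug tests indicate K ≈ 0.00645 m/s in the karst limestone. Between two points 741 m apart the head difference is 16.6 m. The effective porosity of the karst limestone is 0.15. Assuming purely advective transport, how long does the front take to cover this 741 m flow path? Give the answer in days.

8.90

Convert K: 0.00645 m/s × 86400 = 557.3 m/day.
Hydraulic gradient i = Δh / L = 16.6 / 741 = 0.02240.
Darcy flux q = K · i = 557.3 × 0.02240 = 12.48 m/day.
Seepage velocity v = q / n_e = 12.48 / 0.15 = 83.23 m/day.
Travel time t = L / v = 741 / 83.23 = 8.903 days.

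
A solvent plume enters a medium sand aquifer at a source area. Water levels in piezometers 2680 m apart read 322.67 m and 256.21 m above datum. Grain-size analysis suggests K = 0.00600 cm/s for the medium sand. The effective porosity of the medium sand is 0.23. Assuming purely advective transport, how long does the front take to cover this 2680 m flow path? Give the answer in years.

13.1

Convert K: 0.00600 cm/s × 864 = 5.184 m/day.
Hydraulic gradient i = (322.67 − 256.21) / 2680 = 66.46 / 2680 = 0.02480.
Darcy flux q = K · i = 5.184 × 0.02480 = 0.1286 m/day.
Seepage velocity v = q / n_e = 0.1286 / 0.23 = 0.5589 m/day.
Travel time t = L / v = 2680 / 0.5589 = 4795 days = 13.13 years.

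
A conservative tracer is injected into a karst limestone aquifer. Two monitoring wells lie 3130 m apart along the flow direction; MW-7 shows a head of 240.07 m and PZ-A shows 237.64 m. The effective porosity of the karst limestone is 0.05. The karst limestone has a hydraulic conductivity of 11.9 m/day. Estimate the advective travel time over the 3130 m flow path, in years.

Hydraulic gradient i = (240.07 − 237.64) / 3130 = 2.43 / 3130 = 0.0007764.
Darcy flux q = K · i = 11.90 × 0.0007764 = 0.009239 m/day.
Seepage velocity v = q / n_e = 0.009239 / 0.05 = 0.1848 m/day.
Travel time t = L / v = 3130 / 0.1848 = 16940 days = 46.38 years.

46.4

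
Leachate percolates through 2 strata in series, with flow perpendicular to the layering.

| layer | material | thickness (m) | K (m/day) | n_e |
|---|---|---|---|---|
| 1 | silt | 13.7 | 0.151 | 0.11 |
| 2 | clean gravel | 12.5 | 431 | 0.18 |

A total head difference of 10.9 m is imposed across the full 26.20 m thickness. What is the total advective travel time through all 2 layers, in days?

31.3

With flow normal to the layers, continuity requires the same specific discharge q through every layer.
Σ(b_i/K_i) = 13.7/0.151 + 12.5/431 = 90.76 d.
q = Δh / Σ(b_i/K_i) = 10.9 / 90.76 = 0.1201 m/day.
In each layer the seepage velocity is v_i = q/n_i, so the layer transit time is t_i = b_i·n_i / q:
  layer 1 (silt): t_1 = 13.7 × 0.11 / 0.1201 = 12.55 d
  layer 2 (clean gravel): t_2 = 12.5 × 0.18 / 0.1201 = 18.73 d
Total t = Σ t_i = 31.28 days.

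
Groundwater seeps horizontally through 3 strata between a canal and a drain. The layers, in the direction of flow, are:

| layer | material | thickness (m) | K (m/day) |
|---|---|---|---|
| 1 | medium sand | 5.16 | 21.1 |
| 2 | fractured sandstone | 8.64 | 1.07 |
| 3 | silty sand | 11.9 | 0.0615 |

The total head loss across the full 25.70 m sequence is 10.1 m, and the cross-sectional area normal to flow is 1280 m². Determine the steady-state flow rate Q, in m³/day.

Flow is perpendicular to layering, so the layers act in series and the equivalent K is the thickness-weighted harmonic mean.
Total thickness L = 5.16 + 8.64 + 11.9 = 25.70 m.
Σ(b_i/K_i) = 5.16/21.1 + 8.64/1.07 + 11.9/0.0615 = 201.8 d.
K_eq = L / Σ(b_i/K_i) = 25.70 / 201.8 = 0.1273 m/day.
Q = K_eq · A · (Δh/L) = 0.1273 × 1280 × (10.1/25.70) = 64.06 m³/day.

64.1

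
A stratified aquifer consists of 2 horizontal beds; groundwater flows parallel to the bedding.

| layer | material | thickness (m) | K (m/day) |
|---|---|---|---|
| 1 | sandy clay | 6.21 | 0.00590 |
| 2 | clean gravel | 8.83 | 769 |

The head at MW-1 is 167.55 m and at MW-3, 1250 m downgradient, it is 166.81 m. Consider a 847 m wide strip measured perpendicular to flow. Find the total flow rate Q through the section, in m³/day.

3400

Flow is parallel to layering, so each bed carries its own Darcy discharge and the transmissivities add.
Σ(K_i·b_i) = 0.00590×6.21 + 769×8.83 = 6790 m²/day.
Hydraulic gradient i = (167.55 − 166.81) / 1250 = 0.74 / 1250 = 0.0005920.
Q = Σ(K_i·b_i) · W · i = 6790 × 847 × 0.0005920 = 3405 m³/day.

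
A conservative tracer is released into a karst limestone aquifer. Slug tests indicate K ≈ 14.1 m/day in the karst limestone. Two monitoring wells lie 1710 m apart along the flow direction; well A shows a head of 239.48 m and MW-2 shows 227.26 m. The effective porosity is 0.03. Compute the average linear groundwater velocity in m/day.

Hydraulic gradient i = (239.48 − 227.26) / 1710 = 12.22 / 1710 = 0.007146.
Darcy flux q = K · i = 14.10 × 0.007146 = 0.1008 m/day.
Seepage velocity v = q / n_e = 0.1008 / 0.03 = 3.359 m/day.

3.36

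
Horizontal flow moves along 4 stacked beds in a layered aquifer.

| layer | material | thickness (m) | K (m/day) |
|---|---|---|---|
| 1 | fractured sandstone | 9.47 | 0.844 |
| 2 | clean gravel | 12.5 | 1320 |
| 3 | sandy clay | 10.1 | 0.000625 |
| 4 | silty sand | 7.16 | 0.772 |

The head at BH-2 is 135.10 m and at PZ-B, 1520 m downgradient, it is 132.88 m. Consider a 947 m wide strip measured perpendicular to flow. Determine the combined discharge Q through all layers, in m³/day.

Flow is parallel to layering, so each bed carries its own Darcy discharge and the transmissivities add.
Σ(K_i·b_i) = 0.844×9.47 + 1320×12.5 + 0.000625×10.1 + 0.772×7.16 = 16514 m²/day.
Hydraulic gradient i = (135.10 − 132.88) / 1520 = 2.22 / 1520 = 0.001461.
Q = Σ(K_i·b_i) · W · i = 16514 × 947 × 0.001461 = 22840 m³/day.

22800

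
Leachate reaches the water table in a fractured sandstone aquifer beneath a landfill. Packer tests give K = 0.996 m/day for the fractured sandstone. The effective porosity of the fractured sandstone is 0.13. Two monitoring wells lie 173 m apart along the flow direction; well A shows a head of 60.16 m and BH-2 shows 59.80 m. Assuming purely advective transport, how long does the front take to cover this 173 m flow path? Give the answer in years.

Hydraulic gradient i = (60.16 − 59.80) / 173 = 0.36 / 173 = 0.002081.
Darcy flux q = K · i = 0.9960 × 0.002081 = 0.002073 m/day.
Seepage velocity v = q / n_e = 0.002073 / 0.13 = 0.01594 m/day.
Travel time t = L / v = 173 / 0.01594 = 10851 days = 29.71 years.

29.7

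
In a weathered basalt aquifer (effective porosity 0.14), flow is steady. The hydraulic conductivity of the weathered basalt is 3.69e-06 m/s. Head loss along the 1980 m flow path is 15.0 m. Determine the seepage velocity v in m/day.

Convert K: 3.69e-06 m/s × 86400 = 0.3188 m/day.
Hydraulic gradient i = Δh / L = 15.0 / 1980 = 0.007576.
Darcy flux q = K · i = 0.3188 × 0.007576 = 0.002415 m/day.
Seepage velocity v = q / n_e = 0.002415 / 0.14 = 0.01725 m/day.

0.0173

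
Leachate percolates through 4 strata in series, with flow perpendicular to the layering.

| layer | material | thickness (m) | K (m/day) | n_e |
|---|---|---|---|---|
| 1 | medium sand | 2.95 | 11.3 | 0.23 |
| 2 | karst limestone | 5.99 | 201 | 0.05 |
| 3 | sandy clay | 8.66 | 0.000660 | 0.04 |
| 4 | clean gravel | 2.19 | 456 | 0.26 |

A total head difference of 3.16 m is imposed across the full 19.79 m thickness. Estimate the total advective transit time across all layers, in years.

21.5

With flow normal to the layers, continuity requires the same specific discharge q through every layer.
Σ(b_i/K_i) = 2.95/11.3 + 5.99/201 + 8.66/0.000660 + 2.19/456 = 13122 d.
q = Δh / Σ(b_i/K_i) = 3.16 / 13122 = 0.0002408 m/day.
In each layer the seepage velocity is v_i = q/n_i, so the layer transit time is t_i = b_i·n_i / q:
  layer 1 (medium sand): t_1 = 2.95 × 0.23 / 0.0002408 = 2817 d
  layer 2 (karst limestone): t_2 = 5.99 × 0.05 / 0.0002408 = 1244 d
  layer 3 (sandy clay): t_3 = 8.66 × 0.04 / 0.0002408 = 1438 d
  layer 4 (clean gravel): t_4 = 2.19 × 0.26 / 0.0002408 = 2364 d
Total t = Σ t_i = 7864 days = 21.53 years.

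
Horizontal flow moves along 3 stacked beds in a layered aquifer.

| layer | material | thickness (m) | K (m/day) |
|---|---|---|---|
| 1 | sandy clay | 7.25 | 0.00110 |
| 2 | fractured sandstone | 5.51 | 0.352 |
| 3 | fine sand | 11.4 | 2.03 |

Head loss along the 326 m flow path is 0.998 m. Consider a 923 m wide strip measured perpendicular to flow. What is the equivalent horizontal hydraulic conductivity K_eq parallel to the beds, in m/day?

Flow is parallel to layering, so each bed carries its own Darcy discharge and the transmissivities add.
Σ(K_i·b_i) = 0.00110×7.25 + 0.352×5.51 + 2.03×11.4 = 25.09 m²/day.
Total thickness b = 24.16 m, so K_eq = Σ(K_i·b_i)/b = 1.038 m/day.

1.04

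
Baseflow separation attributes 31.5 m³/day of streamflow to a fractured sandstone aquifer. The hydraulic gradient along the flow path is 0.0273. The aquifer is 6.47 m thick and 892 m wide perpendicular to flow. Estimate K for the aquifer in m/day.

Cross-sectional area A = 892 × 6.47 = 5771 m².
Hydraulic gradient i = 0.0273.
From Q = K·A·i, K = Q / (A·i) = 31.5 / (5771 × 0.02730) = 0.1999 m/day.

0.200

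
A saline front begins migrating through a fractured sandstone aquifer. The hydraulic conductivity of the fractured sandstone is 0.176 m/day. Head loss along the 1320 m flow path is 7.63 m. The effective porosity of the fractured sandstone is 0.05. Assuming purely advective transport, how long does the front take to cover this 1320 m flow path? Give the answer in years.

178

Hydraulic gradient i = Δh / L = 7.63 / 1320 = 0.005780.
Darcy flux q = K · i = 0.1760 × 0.005780 = 0.001017 m/day.
Seepage velocity v = q / n_e = 0.001017 / 0.05 = 0.02035 m/day.
Travel time t = L / v = 1320 / 0.02035 = 64875 days = 177.6 years.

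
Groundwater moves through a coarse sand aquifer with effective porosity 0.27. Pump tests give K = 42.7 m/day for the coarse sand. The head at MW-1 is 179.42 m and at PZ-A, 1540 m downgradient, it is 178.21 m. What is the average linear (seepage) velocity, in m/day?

0.124

Hydraulic gradient i = (179.42 − 178.21) / 1540 = 1.21 / 1540 = 0.0007857.
Darcy flux q = K · i = 42.70 × 0.0007857 = 0.03355 m/day.
Seepage velocity v = q / n_e = 0.03355 / 0.27 = 0.1243 m/day.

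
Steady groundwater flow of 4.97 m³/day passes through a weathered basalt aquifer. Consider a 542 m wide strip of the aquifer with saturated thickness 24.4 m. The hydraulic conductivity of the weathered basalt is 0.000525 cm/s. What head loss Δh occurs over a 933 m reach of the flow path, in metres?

0.773

Convert K: 0.000525 cm/s × 864 = 0.4536 m/day.
Cross-sectional area A = 542 × 24.4 = 13225 m².
From Q = K·A·i, i = Q / (K·A) = 4.97 / (0.4536 × 13225) = 0.0008285.
Head loss Δh = i · L = 0.0008285 × 933 = 0.7730 m.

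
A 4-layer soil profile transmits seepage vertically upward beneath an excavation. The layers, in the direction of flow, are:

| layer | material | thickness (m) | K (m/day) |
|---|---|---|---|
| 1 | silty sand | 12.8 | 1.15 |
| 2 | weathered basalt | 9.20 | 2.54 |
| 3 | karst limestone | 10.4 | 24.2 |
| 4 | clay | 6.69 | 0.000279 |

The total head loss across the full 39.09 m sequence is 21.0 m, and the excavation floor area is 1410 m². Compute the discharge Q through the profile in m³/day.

1.23

Flow is perpendicular to layering, so the layers act in series and the equivalent K is the thickness-weighted harmonic mean.
Total thickness L = 12.8 + 9.20 + 10.4 + 6.69 = 39.09 m.
Σ(b_i/K_i) = 12.8/1.15 + 9.20/2.54 + 10.4/24.2 + 6.69/0.000279 = 23994 d.
K_eq = L / Σ(b_i/K_i) = 39.09 / 23994 = 0.001629 m/day.
Q = K_eq · A · (Δh/L) = 0.001629 × 1410 × (21.0/39.09) = 1.234 m³/day.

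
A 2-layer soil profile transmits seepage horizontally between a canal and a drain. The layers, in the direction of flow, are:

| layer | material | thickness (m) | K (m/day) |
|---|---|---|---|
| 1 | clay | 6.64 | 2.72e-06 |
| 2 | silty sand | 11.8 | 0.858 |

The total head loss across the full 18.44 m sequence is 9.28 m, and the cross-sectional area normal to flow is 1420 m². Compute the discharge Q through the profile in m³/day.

0.00540

Flow is perpendicular to layering, so the layers act in series and the equivalent K is the thickness-weighted harmonic mean.
Total thickness L = 6.64 + 11.8 = 18.44 m.
Σ(b_i/K_i) = 6.64/2.72e-06 + 11.8/0.858 = 2.441e+06 d.
K_eq = L / Σ(b_i/K_i) = 18.44 / 2.441e+06 = 7.554e-06 m/day.
Q = K_eq · A · (Δh/L) = 7.554e-06 × 1420 × (9.28/18.44) = 0.005398 m³/day.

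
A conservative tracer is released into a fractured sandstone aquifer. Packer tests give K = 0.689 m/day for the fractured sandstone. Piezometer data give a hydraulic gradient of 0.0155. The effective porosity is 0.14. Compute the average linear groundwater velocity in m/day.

Hydraulic gradient i = 0.0155.
Darcy flux q = K · i = 0.6890 × 0.01550 = 0.01068 m/day.
Seepage velocity v = q / n_e = 0.01068 / 0.14 = 0.07628 m/day.

0.0763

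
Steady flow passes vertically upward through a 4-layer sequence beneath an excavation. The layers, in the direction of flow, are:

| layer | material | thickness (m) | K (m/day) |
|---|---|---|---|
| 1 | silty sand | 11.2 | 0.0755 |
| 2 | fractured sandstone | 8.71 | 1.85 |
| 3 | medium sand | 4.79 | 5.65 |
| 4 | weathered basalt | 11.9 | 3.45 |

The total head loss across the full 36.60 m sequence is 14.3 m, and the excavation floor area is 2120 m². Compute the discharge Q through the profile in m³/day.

193

Flow is perpendicular to layering, so the layers act in series and the equivalent K is the thickness-weighted harmonic mean.
Total thickness L = 11.2 + 8.71 + 4.79 + 11.9 = 36.60 m.
Σ(b_i/K_i) = 11.2/0.0755 + 8.71/1.85 + 4.79/5.65 + 11.9/3.45 = 157.3 d.
K_eq = L / Σ(b_i/K_i) = 36.60 / 157.3 = 0.2326 m/day.
Q = K_eq · A · (Δh/L) = 0.2326 × 2120 × (14.3/36.60) = 192.7 m³/day.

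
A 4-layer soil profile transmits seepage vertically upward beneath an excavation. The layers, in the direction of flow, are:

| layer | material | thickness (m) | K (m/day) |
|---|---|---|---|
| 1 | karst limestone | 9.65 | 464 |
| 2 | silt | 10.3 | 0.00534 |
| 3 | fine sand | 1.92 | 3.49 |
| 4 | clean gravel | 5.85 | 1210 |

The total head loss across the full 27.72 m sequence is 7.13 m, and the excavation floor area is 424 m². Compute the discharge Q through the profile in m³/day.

Flow is perpendicular to layering, so the layers act in series and the equivalent K is the thickness-weighted harmonic mean.
Total thickness L = 9.65 + 10.3 + 1.92 + 5.85 = 27.72 m.
Σ(b_i/K_i) = 9.65/464 + 10.3/0.00534 + 1.92/3.49 + 5.85/1210 = 1929 d.
K_eq = L / Σ(b_i/K_i) = 27.72 / 1929 = 0.01437 m/day.
Q = K_eq · A · (Δh/L) = 0.01437 × 424 × (7.13/27.72) = 1.567 m³/day.

1.57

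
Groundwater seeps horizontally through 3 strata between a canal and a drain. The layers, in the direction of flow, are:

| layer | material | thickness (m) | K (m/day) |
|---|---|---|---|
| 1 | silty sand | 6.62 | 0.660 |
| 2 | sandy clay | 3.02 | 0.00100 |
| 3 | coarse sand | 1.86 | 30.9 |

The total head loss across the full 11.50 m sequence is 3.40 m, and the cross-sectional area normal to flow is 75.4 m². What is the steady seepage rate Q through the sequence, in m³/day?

Flow is perpendicular to layering, so the layers act in series and the equivalent K is the thickness-weighted harmonic mean.
Total thickness L = 6.62 + 3.02 + 1.86 = 11.50 m.
Σ(b_i/K_i) = 6.62/0.660 + 3.02/0.00100 + 1.86/30.9 = 3030 d.
K_eq = L / Σ(b_i/K_i) = 11.50 / 3030 = 0.003795 m/day.
Q = K_eq · A · (Δh/L) = 0.003795 × 75.4 × (3.40/11.50) = 0.08460 m³/day.

0.0846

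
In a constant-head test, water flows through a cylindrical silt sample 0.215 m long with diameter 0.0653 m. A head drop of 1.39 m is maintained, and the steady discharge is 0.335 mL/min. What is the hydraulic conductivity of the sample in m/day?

Cross-sectional area A = π·(d/2)² = π × (0.0653/2)² = 0.003349 m².
Convert discharge: 0.335 mL/min = 5.583e-09 m³/s.
Darcy's law rearranged: K = Q·L / (A·Δh) = 5.583e-09 × 0.215 / (0.003349 × 1.39) = 2.579e-07 m/s = 0.02228 m/day.

0.0223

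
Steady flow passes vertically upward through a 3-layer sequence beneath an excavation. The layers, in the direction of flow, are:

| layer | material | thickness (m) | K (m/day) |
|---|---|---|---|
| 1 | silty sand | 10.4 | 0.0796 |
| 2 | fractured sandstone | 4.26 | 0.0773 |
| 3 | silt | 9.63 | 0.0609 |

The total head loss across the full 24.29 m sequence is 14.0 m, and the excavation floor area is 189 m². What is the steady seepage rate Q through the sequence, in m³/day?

Flow is perpendicular to layering, so the layers act in series and the equivalent K is the thickness-weighted harmonic mean.
Total thickness L = 10.4 + 4.26 + 9.63 = 24.29 m.
Σ(b_i/K_i) = 10.4/0.0796 + 4.26/0.0773 + 9.63/0.0609 = 343.9 d.
K_eq = L / Σ(b_i/K_i) = 24.29 / 343.9 = 0.07063 m/day.
Q = K_eq · A · (Δh/L) = 0.07063 × 189 × (14.0/24.29) = 7.694 m³/day.

7.69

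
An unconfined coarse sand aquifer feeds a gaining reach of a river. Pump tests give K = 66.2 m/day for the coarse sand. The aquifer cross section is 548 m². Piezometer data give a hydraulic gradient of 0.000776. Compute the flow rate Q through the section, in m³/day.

28.2

Hydraulic gradient i = 0.000776.
Darcy's law: Q = K · A · i = 66.20 × 548.0 × 0.0007760 = 28.15 m³/day.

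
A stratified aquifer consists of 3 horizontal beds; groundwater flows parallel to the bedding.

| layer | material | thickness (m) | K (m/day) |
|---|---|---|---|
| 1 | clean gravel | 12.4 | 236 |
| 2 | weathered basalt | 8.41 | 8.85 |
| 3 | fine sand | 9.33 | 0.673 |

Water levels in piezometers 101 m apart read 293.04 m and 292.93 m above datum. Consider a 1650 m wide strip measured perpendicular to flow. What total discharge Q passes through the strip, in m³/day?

5400

Flow is parallel to layering, so each bed carries its own Darcy discharge and the transmissivities add.
Σ(K_i·b_i) = 236×12.4 + 8.85×8.41 + 0.673×9.33 = 3007 m²/day.
Hydraulic gradient i = (293.04 − 292.93) / 101 = 0.11 / 101 = 0.001089.
Q = Σ(K_i·b_i) · W · i = 3007 × 1650 × 0.001089 = 5404 m³/day.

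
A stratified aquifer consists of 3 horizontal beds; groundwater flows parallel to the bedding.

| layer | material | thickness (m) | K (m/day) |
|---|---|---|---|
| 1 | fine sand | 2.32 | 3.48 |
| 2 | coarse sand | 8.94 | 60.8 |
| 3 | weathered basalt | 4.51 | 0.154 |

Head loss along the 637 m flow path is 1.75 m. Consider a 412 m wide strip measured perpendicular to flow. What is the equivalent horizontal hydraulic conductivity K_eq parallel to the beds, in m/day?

35.0

Flow is parallel to layering, so each bed carries its own Darcy discharge and the transmissivities add.
Σ(K_i·b_i) = 3.48×2.32 + 60.8×8.94 + 0.154×4.51 = 552.3 m²/day.
Total thickness b = 15.77 m, so K_eq = Σ(K_i·b_i)/b = 35.02 m/day.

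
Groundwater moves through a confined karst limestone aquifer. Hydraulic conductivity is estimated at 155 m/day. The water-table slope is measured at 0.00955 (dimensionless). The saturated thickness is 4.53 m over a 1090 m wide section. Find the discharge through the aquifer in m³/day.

7310

Cross-sectional area A = 1090 × 4.53 = 4938 m².
Hydraulic gradient i = 0.00955.
Darcy's law: Q = K · A · i = 155.0 × 4938 × 0.009550 = 7309 m³/day.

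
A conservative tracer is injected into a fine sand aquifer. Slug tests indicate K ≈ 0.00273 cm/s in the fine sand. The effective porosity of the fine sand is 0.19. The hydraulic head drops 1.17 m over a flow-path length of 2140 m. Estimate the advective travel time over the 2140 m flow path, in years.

Convert K: 0.00273 cm/s × 864 = 2.359 m/day.
Hydraulic gradient i = Δh / L = 1.17 / 2140 = 0.0005467.
Darcy flux q = K · i = 2.359 × 0.0005467 = 0.001290 m/day.
Seepage velocity v = q / n_e = 0.001290 / 0.19 = 0.006787 m/day.
Travel time t = L / v = 2140 / 0.006787 = 3.153e+05 days = 863.2 years.

863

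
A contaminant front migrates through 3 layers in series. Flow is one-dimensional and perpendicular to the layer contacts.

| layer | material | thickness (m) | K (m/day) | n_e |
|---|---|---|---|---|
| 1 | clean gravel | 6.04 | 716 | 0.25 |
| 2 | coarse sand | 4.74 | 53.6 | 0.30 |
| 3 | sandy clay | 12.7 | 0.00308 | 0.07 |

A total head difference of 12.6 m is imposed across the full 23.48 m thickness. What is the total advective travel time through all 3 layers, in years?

With flow normal to the layers, continuity requires the same specific discharge q through every layer.
Σ(b_i/K_i) = 6.04/716 + 4.74/53.6 + 12.7/0.00308 = 4123 d.
q = Δh / Σ(b_i/K_i) = 12.6 / 4123 = 0.003056 m/day.
In each layer the seepage velocity is v_i = q/n_i, so the layer transit time is t_i = b_i·n_i / q:
  layer 1 (clean gravel): t_1 = 6.04 × 0.25 / 0.003056 = 494.2 d
  layer 2 (coarse sand): t_2 = 4.74 × 0.30 / 0.003056 = 465.4 d
  layer 3 (sandy clay): t_3 = 12.7 × 0.07 / 0.003056 = 290.9 d
Total t = Σ t_i = 1250 days = 3.424 years.

3.42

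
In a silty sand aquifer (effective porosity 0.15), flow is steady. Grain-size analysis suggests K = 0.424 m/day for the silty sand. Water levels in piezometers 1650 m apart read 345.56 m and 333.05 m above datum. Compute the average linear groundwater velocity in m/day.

Hydraulic gradient i = (345.56 − 333.05) / 1650 = 12.51 / 1650 = 0.007582.
Darcy flux q = K · i = 0.4240 × 0.007582 = 0.003215 m/day.
Seepage velocity v = q / n_e = 0.003215 / 0.15 = 0.02143 m/day.

0.0214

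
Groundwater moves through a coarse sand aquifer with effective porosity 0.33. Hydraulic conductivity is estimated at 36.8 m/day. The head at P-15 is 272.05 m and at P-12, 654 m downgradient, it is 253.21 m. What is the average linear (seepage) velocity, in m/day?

3.21

Hydraulic gradient i = (272.05 − 253.21) / 654 = 18.84 / 654 = 0.02881.
Darcy flux q = K · i = 36.80 × 0.02881 = 1.060 m/day.
Seepage velocity v = q / n_e = 1.060 / 0.33 = 3.212 m/day.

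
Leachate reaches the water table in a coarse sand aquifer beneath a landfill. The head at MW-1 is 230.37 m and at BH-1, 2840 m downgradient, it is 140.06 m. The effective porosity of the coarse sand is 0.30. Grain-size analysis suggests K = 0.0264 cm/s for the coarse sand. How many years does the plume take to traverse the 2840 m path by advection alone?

Convert K: 0.0264 cm/s × 864 = 22.81 m/day.
Hydraulic gradient i = (230.37 − 140.06) / 2840 = 90.31 / 2840 = 0.03180.
Darcy flux q = K · i = 22.81 × 0.03180 = 0.7253 m/day.
Seepage velocity v = q / n_e = 0.7253 / 0.30 = 2.418 m/day.
Travel time t = L / v = 2840 / 2.418 = 1175 days = 3.216 years.

3.22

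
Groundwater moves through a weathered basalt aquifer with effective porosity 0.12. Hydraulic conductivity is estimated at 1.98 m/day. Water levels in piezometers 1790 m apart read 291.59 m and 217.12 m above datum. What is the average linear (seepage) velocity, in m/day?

Hydraulic gradient i = (291.59 − 217.12) / 1790 = 74.47 / 1790 = 0.04160.
Darcy flux q = K · i = 1.980 × 0.04160 = 0.08237 m/day.
Seepage velocity v = q / n_e = 0.08237 / 0.12 = 0.6865 m/day.

0.686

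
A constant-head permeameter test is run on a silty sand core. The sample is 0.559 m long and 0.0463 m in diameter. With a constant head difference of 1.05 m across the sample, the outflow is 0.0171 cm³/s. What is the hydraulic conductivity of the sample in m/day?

Cross-sectional area A = π·(d/2)² = π × (0.0463/2)² = 0.001684 m².
Convert discharge: 0.0171 cm³/s = 1.710e-08 m³/s.
Darcy's law rearranged: K = Q·L / (A·Δh) = 1.710e-08 × 0.559 / (0.001684 × 1.05) = 5.407e-06 m/s = 0.4672 m/day.

0.467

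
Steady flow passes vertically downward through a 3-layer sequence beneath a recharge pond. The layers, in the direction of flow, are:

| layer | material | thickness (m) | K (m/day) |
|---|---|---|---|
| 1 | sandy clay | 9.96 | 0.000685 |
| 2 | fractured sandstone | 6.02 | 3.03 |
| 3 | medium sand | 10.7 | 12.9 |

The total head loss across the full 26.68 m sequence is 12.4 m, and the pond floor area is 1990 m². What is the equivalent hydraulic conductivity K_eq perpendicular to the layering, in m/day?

0.00183

Flow is perpendicular to layering, so the layers act in series and the equivalent K is the thickness-weighted harmonic mean.
Total thickness L = 9.96 + 6.02 + 10.7 = 26.68 m.
Σ(b_i/K_i) = 9.96/0.000685 + 6.02/3.03 + 10.7/12.9 = 14543 d.
K_eq = L / Σ(b_i/K_i) = 26.68 / 14543 = 0.001835 m/day.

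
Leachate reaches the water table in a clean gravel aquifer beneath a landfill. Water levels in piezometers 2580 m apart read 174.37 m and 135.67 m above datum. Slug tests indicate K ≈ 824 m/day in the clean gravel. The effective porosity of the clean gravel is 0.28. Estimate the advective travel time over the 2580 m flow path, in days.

Hydraulic gradient i = (174.37 − 135.67) / 2580 = 38.7 / 2580 = 0.01500.
Darcy flux q = K · i = 824.0 × 0.01500 = 12.36 m/day.
Seepage velocity v = q / n_e = 12.36 / 0.28 = 44.14 m/day.
Travel time t = L / v = 2580 / 44.14 = 58.45 days.

58.4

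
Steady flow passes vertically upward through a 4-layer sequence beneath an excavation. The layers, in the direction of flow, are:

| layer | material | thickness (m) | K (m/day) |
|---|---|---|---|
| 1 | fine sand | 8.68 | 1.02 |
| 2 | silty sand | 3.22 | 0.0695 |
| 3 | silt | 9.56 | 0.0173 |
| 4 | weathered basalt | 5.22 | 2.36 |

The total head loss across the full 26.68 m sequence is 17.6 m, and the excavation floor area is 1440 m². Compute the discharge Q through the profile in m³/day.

Flow is perpendicular to layering, so the layers act in series and the equivalent K is the thickness-weighted harmonic mean.
Total thickness L = 8.68 + 3.22 + 9.56 + 5.22 = 26.68 m.
Σ(b_i/K_i) = 8.68/1.02 + 3.22/0.0695 + 9.56/0.0173 + 5.22/2.36 = 609.7 d.
K_eq = L / Σ(b_i/K_i) = 26.68 / 609.7 = 0.04376 m/day.
Q = K_eq · A · (Δh/L) = 0.04376 × 1440 × (17.6/26.68) = 41.57 m³/day.

41.6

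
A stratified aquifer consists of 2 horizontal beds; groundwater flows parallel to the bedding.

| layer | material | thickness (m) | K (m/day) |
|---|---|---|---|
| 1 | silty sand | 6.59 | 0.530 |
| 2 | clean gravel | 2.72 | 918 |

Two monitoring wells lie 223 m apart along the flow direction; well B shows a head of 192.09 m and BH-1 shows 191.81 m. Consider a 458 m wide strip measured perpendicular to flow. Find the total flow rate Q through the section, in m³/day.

Flow is parallel to layering, so each bed carries its own Darcy discharge and the transmissivities add.
Σ(K_i·b_i) = 0.530×6.59 + 918×2.72 = 2500 m²/day.
Hydraulic gradient i = (192.09 − 191.81) / 223 = 0.28 / 223 = 0.001256.
Q = Σ(K_i·b_i) · W · i = 2500 × 458 × 0.001256 = 1438 m³/day.

1440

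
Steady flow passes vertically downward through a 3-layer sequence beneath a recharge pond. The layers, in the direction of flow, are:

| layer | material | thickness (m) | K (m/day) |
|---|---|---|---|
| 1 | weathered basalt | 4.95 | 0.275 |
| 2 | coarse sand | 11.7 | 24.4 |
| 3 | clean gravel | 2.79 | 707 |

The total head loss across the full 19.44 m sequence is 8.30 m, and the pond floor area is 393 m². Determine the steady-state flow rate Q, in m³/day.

176

Flow is perpendicular to layering, so the layers act in series and the equivalent K is the thickness-weighted harmonic mean.
Total thickness L = 4.95 + 11.7 + 2.79 = 19.44 m.
Σ(b_i/K_i) = 4.95/0.275 + 11.7/24.4 + 2.79/707 = 18.48 d.
K_eq = L / Σ(b_i/K_i) = 19.44 / 18.48 = 1.052 m/day.
Q = K_eq · A · (Δh/L) = 1.052 × 393 × (8.30/19.44) = 176.5 m³/day.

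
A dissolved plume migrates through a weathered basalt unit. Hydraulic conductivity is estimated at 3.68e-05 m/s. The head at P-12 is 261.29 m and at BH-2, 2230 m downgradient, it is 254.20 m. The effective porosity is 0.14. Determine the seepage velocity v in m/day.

0.0722

Convert K: 3.68e-05 m/s × 86400 = 3.180 m/day.
Hydraulic gradient i = (261.29 − 254.20) / 2230 = 7.09 / 2230 = 0.003179.
Darcy flux q = K · i = 3.180 × 0.003179 = 0.01011 m/day.
Seepage velocity v = q / n_e = 0.01011 / 0.14 = 0.07221 m/day.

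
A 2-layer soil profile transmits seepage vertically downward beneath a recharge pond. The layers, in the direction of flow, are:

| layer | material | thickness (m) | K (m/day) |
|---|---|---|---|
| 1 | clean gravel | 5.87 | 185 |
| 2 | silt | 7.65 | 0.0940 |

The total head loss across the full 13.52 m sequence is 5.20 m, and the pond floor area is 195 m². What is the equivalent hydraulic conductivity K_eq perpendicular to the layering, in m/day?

0.166

Flow is perpendicular to layering, so the layers act in series and the equivalent K is the thickness-weighted harmonic mean.
Total thickness L = 5.87 + 7.65 = 13.52 m.
Σ(b_i/K_i) = 5.87/185 + 7.65/0.0940 = 81.41 d.
K_eq = L / Σ(b_i/K_i) = 13.52 / 81.41 = 0.1661 m/day.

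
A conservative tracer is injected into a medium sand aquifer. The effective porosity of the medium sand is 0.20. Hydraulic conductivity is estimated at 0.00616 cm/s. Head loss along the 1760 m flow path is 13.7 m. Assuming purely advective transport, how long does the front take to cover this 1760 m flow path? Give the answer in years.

Convert K: 0.00616 cm/s × 864 = 5.322 m/day.
Hydraulic gradient i = Δh / L = 13.7 / 1760 = 0.007784.
Darcy flux q = K · i = 5.322 × 0.007784 = 0.04143 m/day.
Seepage velocity v = q / n_e = 0.04143 / 0.20 = 0.2071 m/day.
Travel time t = L / v = 1760 / 0.2071 = 8497 days = 23.26 years.

23.3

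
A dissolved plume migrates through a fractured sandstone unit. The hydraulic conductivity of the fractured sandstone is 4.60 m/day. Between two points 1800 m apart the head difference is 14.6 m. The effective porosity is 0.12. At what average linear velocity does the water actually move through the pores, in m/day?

Hydraulic gradient i = Δh / L = 14.6 / 1800 = 0.008111.
Darcy flux q = K · i = 4.600 × 0.008111 = 0.03731 m/day.
Seepage velocity v = q / n_e = 0.03731 / 0.12 = 0.3109 m/day.

0.311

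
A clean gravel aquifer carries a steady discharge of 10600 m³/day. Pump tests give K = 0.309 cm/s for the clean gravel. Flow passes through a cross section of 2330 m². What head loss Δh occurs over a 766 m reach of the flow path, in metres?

Convert K: 0.309 cm/s × 864 = 267.0 m/day.
From Q = K·A·i, i = Q / (K·A) = 10600 / (267.0 × 2330) = 0.01704.
Head loss Δh = i · L = 0.01704 × 766 = 13.05 m.

13.1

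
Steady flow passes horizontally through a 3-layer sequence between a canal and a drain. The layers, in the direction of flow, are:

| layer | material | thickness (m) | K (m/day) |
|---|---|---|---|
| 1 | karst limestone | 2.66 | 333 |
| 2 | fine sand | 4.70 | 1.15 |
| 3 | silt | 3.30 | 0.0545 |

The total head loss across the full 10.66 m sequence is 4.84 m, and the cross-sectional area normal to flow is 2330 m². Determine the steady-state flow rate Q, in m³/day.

174

Flow is perpendicular to layering, so the layers act in series and the equivalent K is the thickness-weighted harmonic mean.
Total thickness L = 2.66 + 4.70 + 3.30 = 10.66 m.
Σ(b_i/K_i) = 2.66/333 + 4.70/1.15 + 3.30/0.0545 = 64.65 d.
K_eq = L / Σ(b_i/K_i) = 10.66 / 64.65 = 0.1649 m/day.
Q = K_eq · A · (Δh/L) = 0.1649 × 2330 × (4.84/10.66) = 174.4 m³/day.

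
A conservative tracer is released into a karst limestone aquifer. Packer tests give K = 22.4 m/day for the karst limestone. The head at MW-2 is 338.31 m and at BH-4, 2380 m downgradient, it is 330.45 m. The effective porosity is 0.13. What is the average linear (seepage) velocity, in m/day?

Hydraulic gradient i = (338.31 − 330.45) / 2380 = 7.86 / 2380 = 0.003303.
Darcy flux q = K · i = 22.40 × 0.003303 = 0.07398 m/day.
Seepage velocity v = q / n_e = 0.07398 / 0.13 = 0.5690 m/day.

0.569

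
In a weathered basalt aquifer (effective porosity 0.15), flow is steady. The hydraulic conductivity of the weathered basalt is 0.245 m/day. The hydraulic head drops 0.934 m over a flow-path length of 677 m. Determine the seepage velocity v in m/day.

0.00225

Hydraulic gradient i = Δh / L = 0.934 / 677 = 0.001380.
Darcy flux q = K · i = 0.2450 × 0.001380 = 0.0003380 m/day.
Seepage velocity v = q / n_e = 0.0003380 / 0.15 = 0.002253 m/day.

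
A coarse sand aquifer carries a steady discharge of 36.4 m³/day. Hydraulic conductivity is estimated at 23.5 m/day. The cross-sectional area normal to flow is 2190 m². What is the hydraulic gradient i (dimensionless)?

From Q = K·A·i, i = Q / (K·A) = 36.4 / (23.50 × 2190) = 0.0007073.

0.000707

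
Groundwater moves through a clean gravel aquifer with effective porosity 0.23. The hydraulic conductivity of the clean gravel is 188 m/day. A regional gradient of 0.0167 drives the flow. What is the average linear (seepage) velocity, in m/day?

Hydraulic gradient i = 0.0167.
Darcy flux q = K · i = 188.0 × 0.01670 = 3.140 m/day.
Seepage velocity v = q / n_e = 3.140 / 0.23 = 13.65 m/day.

13.7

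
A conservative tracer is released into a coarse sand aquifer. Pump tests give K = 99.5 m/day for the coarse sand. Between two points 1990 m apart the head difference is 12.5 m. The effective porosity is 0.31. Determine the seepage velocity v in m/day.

2.02

Hydraulic gradient i = Δh / L = 12.5 / 1990 = 0.006281.
Darcy flux q = K · i = 99.50 × 0.006281 = 0.6250 m/day.
Seepage velocity v = q / n_e = 0.6250 / 0.31 = 2.016 m/day.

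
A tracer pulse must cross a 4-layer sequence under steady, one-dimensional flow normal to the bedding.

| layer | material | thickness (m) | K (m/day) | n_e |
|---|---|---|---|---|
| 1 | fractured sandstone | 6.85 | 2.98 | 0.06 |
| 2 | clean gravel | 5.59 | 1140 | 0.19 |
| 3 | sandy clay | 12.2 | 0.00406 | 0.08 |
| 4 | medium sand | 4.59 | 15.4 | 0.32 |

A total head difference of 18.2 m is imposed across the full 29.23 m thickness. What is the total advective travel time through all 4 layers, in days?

647

With flow normal to the layers, continuity requires the same specific discharge q through every layer.
Σ(b_i/K_i) = 6.85/2.98 + 5.59/1140 + 12.2/0.00406 + 4.59/15.4 = 3008 d.
q = Δh / Σ(b_i/K_i) = 18.2 / 3008 = 0.006051 m/day.
In each layer the seepage velocity is v_i = q/n_i, so the layer transit time is t_i = b_i·n_i / q:
  layer 1 (fractured sandstone): t_1 = 6.85 × 0.06 / 0.006051 = 67.92 d
  layer 2 (clean gravel): t_2 = 5.59 × 0.19 / 0.006051 = 175.5 d
  layer 3 (sandy clay): t_3 = 12.2 × 0.08 / 0.006051 = 161.3 d
  layer 4 (medium sand): t_4 = 4.59 × 0.32 / 0.006051 = 242.7 d
Total t = Σ t_i = 647.4 days.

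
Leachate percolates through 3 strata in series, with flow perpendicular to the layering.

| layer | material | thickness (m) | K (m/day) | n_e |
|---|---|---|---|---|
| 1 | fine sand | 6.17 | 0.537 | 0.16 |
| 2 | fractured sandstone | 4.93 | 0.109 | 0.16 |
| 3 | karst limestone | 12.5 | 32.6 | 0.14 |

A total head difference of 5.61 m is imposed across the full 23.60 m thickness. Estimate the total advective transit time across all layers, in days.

35.9

With flow normal to the layers, continuity requires the same specific discharge q through every layer.
Σ(b_i/K_i) = 6.17/0.537 + 4.93/0.109 + 12.5/32.6 = 57.10 d.
q = Δh / Σ(b_i/K_i) = 5.61 / 57.10 = 0.09824 m/day.
In each layer the seepage velocity is v_i = q/n_i, so the layer transit time is t_i = b_i·n_i / q:
  layer 1 (fine sand): t_1 = 6.17 × 0.16 / 0.09824 = 10.05 d
  layer 2 (fractured sandstone): t_2 = 4.93 × 0.16 / 0.09824 = 8.029 d
  layer 3 (karst limestone): t_3 = 12.5 × 0.14 / 0.09824 = 17.81 d
Total t = Σ t_i = 35.89 days.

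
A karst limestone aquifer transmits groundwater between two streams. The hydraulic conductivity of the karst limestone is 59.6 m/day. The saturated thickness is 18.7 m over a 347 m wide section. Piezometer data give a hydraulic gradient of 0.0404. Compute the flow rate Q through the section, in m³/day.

15600

Cross-sectional area A = 347 × 18.7 = 6489 m².
Hydraulic gradient i = 0.0404.
Darcy's law: Q = K · A · i = 59.60 × 6489 × 0.04040 = 15624 m³/day.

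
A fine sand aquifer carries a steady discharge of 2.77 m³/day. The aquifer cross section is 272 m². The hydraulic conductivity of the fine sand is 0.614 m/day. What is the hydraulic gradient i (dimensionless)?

0.0166

From Q = K·A·i, i = Q / (K·A) = 2.77 / (0.6140 × 272.0) = 0.01659.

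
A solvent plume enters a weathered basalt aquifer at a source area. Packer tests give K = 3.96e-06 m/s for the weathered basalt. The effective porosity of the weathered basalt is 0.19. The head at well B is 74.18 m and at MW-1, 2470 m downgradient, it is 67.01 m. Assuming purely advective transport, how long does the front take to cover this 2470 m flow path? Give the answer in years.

1290

Convert K: 3.96e-06 m/s × 86400 = 0.3421 m/day.
Hydraulic gradient i = (74.18 − 67.01) / 2470 = 7.17 / 2470 = 0.002903.
Darcy flux q = K · i = 0.3421 × 0.002903 = 0.0009932 m/day.
Seepage velocity v = q / n_e = 0.0009932 / 0.19 = 0.005227 m/day.
Travel time t = L / v = 2470 / 0.005227 = 4.725e+05 days = 1294 years.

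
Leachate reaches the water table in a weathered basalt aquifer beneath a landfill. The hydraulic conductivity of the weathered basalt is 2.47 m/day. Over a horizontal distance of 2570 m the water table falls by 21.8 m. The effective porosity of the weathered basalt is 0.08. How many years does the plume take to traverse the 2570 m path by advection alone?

26.9

Hydraulic gradient i = Δh / L = 21.8 / 2570 = 0.008482.
Darcy flux q = K · i = 2.470 × 0.008482 = 0.02095 m/day.
Seepage velocity v = q / n_e = 0.02095 / 0.08 = 0.2619 m/day.
Travel time t = L / v = 2570 / 0.2619 = 9813 days = 26.87 years.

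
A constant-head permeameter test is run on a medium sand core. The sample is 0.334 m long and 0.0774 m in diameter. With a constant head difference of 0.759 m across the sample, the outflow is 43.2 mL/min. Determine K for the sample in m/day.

Cross-sectional area A = π·(d/2)² = π × (0.0774/2)² = 0.004705 m².
Convert discharge: 43.2 mL/min = 7.200e-07 m³/s.
Darcy's law rearranged: K = Q·L / (A·Δh) = 7.200e-07 × 0.334 / (0.004705 × 0.759) = 6.734e-05 m/s = 5.818 m/day.

5.82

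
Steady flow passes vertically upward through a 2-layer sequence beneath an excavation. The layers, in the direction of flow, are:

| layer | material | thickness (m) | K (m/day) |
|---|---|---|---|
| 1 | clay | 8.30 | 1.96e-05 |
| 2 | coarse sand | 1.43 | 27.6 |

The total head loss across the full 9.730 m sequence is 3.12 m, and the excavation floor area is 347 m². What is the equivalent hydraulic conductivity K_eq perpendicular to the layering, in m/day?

2.30e-05

Flow is perpendicular to layering, so the layers act in series and the equivalent K is the thickness-weighted harmonic mean.
Total thickness L = 8.30 + 1.43 = 9.730 m.
Σ(b_i/K_i) = 8.30/1.96e-05 + 1.43/27.6 = 4.235e+05 d.
K_eq = L / Σ(b_i/K_i) = 9.730 / 4.235e+05 = 2.298e-05 m/day.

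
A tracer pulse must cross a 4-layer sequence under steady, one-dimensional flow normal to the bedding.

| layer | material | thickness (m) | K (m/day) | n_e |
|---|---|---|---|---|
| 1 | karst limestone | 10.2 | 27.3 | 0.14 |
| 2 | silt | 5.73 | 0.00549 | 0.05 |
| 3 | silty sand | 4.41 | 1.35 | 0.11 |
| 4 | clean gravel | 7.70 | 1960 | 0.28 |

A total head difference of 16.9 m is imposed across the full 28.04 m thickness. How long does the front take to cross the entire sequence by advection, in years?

0.739

With flow normal to the layers, continuity requires the same specific discharge q through every layer.
Σ(b_i/K_i) = 10.2/27.3 + 5.73/0.00549 + 4.41/1.35 + 7.70/1960 = 1047 d.
q = Δh / Σ(b_i/K_i) = 16.9 / 1047 = 0.01614 m/day.
In each layer the seepage velocity is v_i = q/n_i, so the layer transit time is t_i = b_i·n_i / q:
  layer 1 (karst limestone): t_1 = 10.2 × 0.14 / 0.01614 = 88.50 d
  layer 2 (silt): t_2 = 5.73 × 0.05 / 0.01614 = 17.76 d
  layer 3 (silty sand): t_3 = 4.41 × 0.11 / 0.01614 = 30.06 d
  layer 4 (clean gravel): t_4 = 7.70 × 0.28 / 0.01614 = 133.6 d
Total t = Σ t_i = 269.9 days = 0.7390 years.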